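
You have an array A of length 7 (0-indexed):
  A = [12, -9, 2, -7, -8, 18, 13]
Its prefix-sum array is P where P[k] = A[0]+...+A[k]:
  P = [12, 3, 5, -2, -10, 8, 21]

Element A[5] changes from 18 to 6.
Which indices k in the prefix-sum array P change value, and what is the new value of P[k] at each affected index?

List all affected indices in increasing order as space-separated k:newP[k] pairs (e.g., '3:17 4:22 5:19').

Answer: 5:-4 6:9

Derivation:
P[k] = A[0] + ... + A[k]
P[k] includes A[5] iff k >= 5
Affected indices: 5, 6, ..., 6; delta = -12
  P[5]: 8 + -12 = -4
  P[6]: 21 + -12 = 9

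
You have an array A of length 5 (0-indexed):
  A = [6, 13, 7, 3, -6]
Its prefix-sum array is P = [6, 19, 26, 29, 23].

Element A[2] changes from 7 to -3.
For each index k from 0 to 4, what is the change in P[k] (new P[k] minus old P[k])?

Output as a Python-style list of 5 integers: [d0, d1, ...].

Element change: A[2] 7 -> -3, delta = -10
For k < 2: P[k] unchanged, delta_P[k] = 0
For k >= 2: P[k] shifts by exactly -10
Delta array: [0, 0, -10, -10, -10]

Answer: [0, 0, -10, -10, -10]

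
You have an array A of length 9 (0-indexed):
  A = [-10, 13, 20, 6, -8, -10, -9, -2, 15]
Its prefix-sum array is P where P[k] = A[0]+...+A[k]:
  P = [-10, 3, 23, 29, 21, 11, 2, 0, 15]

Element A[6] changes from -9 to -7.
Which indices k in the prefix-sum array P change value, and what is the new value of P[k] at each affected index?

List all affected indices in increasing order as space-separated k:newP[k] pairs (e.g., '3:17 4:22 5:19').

Answer: 6:4 7:2 8:17

Derivation:
P[k] = A[0] + ... + A[k]
P[k] includes A[6] iff k >= 6
Affected indices: 6, 7, ..., 8; delta = 2
  P[6]: 2 + 2 = 4
  P[7]: 0 + 2 = 2
  P[8]: 15 + 2 = 17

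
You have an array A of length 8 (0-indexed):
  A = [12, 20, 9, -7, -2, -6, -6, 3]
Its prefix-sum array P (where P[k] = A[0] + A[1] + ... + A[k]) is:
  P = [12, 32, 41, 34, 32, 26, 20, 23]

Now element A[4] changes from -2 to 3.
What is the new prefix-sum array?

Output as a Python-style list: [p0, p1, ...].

Change: A[4] -2 -> 3, delta = 5
P[k] for k < 4: unchanged (A[4] not included)
P[k] for k >= 4: shift by delta = 5
  P[0] = 12 + 0 = 12
  P[1] = 32 + 0 = 32
  P[2] = 41 + 0 = 41
  P[3] = 34 + 0 = 34
  P[4] = 32 + 5 = 37
  P[5] = 26 + 5 = 31
  P[6] = 20 + 5 = 25
  P[7] = 23 + 5 = 28

Answer: [12, 32, 41, 34, 37, 31, 25, 28]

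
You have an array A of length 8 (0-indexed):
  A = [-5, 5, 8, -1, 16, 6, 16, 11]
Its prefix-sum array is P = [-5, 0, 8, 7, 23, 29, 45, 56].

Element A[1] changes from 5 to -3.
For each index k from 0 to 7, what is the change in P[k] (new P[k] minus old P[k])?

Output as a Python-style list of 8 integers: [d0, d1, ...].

Answer: [0, -8, -8, -8, -8, -8, -8, -8]

Derivation:
Element change: A[1] 5 -> -3, delta = -8
For k < 1: P[k] unchanged, delta_P[k] = 0
For k >= 1: P[k] shifts by exactly -8
Delta array: [0, -8, -8, -8, -8, -8, -8, -8]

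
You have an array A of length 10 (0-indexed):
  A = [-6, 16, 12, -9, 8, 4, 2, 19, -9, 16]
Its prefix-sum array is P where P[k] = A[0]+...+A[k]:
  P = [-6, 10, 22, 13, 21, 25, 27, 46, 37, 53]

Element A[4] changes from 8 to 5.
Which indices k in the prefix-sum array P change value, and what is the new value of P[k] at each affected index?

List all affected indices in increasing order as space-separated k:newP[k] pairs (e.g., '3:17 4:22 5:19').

Answer: 4:18 5:22 6:24 7:43 8:34 9:50

Derivation:
P[k] = A[0] + ... + A[k]
P[k] includes A[4] iff k >= 4
Affected indices: 4, 5, ..., 9; delta = -3
  P[4]: 21 + -3 = 18
  P[5]: 25 + -3 = 22
  P[6]: 27 + -3 = 24
  P[7]: 46 + -3 = 43
  P[8]: 37 + -3 = 34
  P[9]: 53 + -3 = 50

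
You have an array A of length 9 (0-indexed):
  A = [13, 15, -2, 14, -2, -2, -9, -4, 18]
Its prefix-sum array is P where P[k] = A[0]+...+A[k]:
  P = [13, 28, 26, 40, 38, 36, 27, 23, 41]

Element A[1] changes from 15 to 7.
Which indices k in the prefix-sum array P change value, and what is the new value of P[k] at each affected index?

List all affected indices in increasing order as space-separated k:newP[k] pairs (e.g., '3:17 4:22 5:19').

P[k] = A[0] + ... + A[k]
P[k] includes A[1] iff k >= 1
Affected indices: 1, 2, ..., 8; delta = -8
  P[1]: 28 + -8 = 20
  P[2]: 26 + -8 = 18
  P[3]: 40 + -8 = 32
  P[4]: 38 + -8 = 30
  P[5]: 36 + -8 = 28
  P[6]: 27 + -8 = 19
  P[7]: 23 + -8 = 15
  P[8]: 41 + -8 = 33

Answer: 1:20 2:18 3:32 4:30 5:28 6:19 7:15 8:33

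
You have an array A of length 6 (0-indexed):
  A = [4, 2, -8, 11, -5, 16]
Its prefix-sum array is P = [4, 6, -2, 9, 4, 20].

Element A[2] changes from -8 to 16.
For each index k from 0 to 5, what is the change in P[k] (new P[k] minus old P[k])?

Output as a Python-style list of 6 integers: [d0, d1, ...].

Answer: [0, 0, 24, 24, 24, 24]

Derivation:
Element change: A[2] -8 -> 16, delta = 24
For k < 2: P[k] unchanged, delta_P[k] = 0
For k >= 2: P[k] shifts by exactly 24
Delta array: [0, 0, 24, 24, 24, 24]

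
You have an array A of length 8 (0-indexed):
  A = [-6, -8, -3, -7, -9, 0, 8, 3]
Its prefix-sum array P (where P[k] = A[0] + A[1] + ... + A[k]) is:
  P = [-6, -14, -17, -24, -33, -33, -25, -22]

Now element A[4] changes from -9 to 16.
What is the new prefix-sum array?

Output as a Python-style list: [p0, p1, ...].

Change: A[4] -9 -> 16, delta = 25
P[k] for k < 4: unchanged (A[4] not included)
P[k] for k >= 4: shift by delta = 25
  P[0] = -6 + 0 = -6
  P[1] = -14 + 0 = -14
  P[2] = -17 + 0 = -17
  P[3] = -24 + 0 = -24
  P[4] = -33 + 25 = -8
  P[5] = -33 + 25 = -8
  P[6] = -25 + 25 = 0
  P[7] = -22 + 25 = 3

Answer: [-6, -14, -17, -24, -8, -8, 0, 3]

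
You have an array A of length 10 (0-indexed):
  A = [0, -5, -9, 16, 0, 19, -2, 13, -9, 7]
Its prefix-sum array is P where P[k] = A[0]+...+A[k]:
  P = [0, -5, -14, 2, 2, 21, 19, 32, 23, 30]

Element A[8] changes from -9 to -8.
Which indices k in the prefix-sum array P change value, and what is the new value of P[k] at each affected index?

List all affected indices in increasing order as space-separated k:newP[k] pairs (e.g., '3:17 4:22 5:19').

P[k] = A[0] + ... + A[k]
P[k] includes A[8] iff k >= 8
Affected indices: 8, 9, ..., 9; delta = 1
  P[8]: 23 + 1 = 24
  P[9]: 30 + 1 = 31

Answer: 8:24 9:31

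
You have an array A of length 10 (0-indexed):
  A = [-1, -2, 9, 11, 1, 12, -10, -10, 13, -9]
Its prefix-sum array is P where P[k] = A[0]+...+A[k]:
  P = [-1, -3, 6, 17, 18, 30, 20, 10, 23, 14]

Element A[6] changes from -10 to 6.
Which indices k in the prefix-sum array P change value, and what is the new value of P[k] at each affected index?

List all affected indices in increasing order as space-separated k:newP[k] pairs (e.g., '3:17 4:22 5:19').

P[k] = A[0] + ... + A[k]
P[k] includes A[6] iff k >= 6
Affected indices: 6, 7, ..., 9; delta = 16
  P[6]: 20 + 16 = 36
  P[7]: 10 + 16 = 26
  P[8]: 23 + 16 = 39
  P[9]: 14 + 16 = 30

Answer: 6:36 7:26 8:39 9:30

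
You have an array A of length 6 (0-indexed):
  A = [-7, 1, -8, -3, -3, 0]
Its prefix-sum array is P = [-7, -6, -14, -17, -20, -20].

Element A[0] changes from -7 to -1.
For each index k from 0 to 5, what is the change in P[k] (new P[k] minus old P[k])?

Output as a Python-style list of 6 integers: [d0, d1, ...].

Answer: [6, 6, 6, 6, 6, 6]

Derivation:
Element change: A[0] -7 -> -1, delta = 6
For k < 0: P[k] unchanged, delta_P[k] = 0
For k >= 0: P[k] shifts by exactly 6
Delta array: [6, 6, 6, 6, 6, 6]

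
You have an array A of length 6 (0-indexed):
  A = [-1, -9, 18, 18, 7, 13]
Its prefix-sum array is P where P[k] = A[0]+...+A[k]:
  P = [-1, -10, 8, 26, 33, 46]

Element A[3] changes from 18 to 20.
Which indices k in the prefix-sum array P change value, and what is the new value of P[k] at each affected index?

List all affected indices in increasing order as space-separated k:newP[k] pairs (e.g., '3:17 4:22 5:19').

Answer: 3:28 4:35 5:48

Derivation:
P[k] = A[0] + ... + A[k]
P[k] includes A[3] iff k >= 3
Affected indices: 3, 4, ..., 5; delta = 2
  P[3]: 26 + 2 = 28
  P[4]: 33 + 2 = 35
  P[5]: 46 + 2 = 48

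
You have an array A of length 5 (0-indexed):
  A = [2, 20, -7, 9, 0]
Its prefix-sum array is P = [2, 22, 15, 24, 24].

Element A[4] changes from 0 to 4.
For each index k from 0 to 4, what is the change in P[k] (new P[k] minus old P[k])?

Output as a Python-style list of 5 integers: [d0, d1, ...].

Answer: [0, 0, 0, 0, 4]

Derivation:
Element change: A[4] 0 -> 4, delta = 4
For k < 4: P[k] unchanged, delta_P[k] = 0
For k >= 4: P[k] shifts by exactly 4
Delta array: [0, 0, 0, 0, 4]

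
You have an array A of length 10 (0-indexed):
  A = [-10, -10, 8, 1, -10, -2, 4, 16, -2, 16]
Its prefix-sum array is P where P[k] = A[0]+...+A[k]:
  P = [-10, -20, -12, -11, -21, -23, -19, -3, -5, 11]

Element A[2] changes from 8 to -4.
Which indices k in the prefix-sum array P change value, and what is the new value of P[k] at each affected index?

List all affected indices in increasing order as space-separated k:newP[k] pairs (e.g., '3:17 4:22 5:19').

Answer: 2:-24 3:-23 4:-33 5:-35 6:-31 7:-15 8:-17 9:-1

Derivation:
P[k] = A[0] + ... + A[k]
P[k] includes A[2] iff k >= 2
Affected indices: 2, 3, ..., 9; delta = -12
  P[2]: -12 + -12 = -24
  P[3]: -11 + -12 = -23
  P[4]: -21 + -12 = -33
  P[5]: -23 + -12 = -35
  P[6]: -19 + -12 = -31
  P[7]: -3 + -12 = -15
  P[8]: -5 + -12 = -17
  P[9]: 11 + -12 = -1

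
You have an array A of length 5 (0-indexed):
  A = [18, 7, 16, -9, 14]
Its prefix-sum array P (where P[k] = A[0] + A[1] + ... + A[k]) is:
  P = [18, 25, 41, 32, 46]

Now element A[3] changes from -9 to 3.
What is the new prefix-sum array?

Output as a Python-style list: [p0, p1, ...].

Change: A[3] -9 -> 3, delta = 12
P[k] for k < 3: unchanged (A[3] not included)
P[k] for k >= 3: shift by delta = 12
  P[0] = 18 + 0 = 18
  P[1] = 25 + 0 = 25
  P[2] = 41 + 0 = 41
  P[3] = 32 + 12 = 44
  P[4] = 46 + 12 = 58

Answer: [18, 25, 41, 44, 58]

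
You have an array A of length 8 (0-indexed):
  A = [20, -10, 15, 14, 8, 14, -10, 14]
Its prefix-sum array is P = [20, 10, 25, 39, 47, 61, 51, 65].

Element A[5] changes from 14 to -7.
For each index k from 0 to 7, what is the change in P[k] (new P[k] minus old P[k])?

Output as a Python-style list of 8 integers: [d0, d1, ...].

Element change: A[5] 14 -> -7, delta = -21
For k < 5: P[k] unchanged, delta_P[k] = 0
For k >= 5: P[k] shifts by exactly -21
Delta array: [0, 0, 0, 0, 0, -21, -21, -21]

Answer: [0, 0, 0, 0, 0, -21, -21, -21]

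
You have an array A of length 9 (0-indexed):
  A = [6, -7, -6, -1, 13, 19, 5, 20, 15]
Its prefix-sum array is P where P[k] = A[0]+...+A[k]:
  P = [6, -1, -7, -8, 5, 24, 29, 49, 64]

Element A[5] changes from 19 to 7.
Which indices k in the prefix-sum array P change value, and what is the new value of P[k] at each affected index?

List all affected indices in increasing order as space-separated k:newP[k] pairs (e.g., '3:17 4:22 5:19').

P[k] = A[0] + ... + A[k]
P[k] includes A[5] iff k >= 5
Affected indices: 5, 6, ..., 8; delta = -12
  P[5]: 24 + -12 = 12
  P[6]: 29 + -12 = 17
  P[7]: 49 + -12 = 37
  P[8]: 64 + -12 = 52

Answer: 5:12 6:17 7:37 8:52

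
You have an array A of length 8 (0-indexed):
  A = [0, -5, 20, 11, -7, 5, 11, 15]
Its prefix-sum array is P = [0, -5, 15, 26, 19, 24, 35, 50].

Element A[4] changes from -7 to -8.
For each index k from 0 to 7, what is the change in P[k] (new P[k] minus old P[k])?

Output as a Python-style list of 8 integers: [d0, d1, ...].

Element change: A[4] -7 -> -8, delta = -1
For k < 4: P[k] unchanged, delta_P[k] = 0
For k >= 4: P[k] shifts by exactly -1
Delta array: [0, 0, 0, 0, -1, -1, -1, -1]

Answer: [0, 0, 0, 0, -1, -1, -1, -1]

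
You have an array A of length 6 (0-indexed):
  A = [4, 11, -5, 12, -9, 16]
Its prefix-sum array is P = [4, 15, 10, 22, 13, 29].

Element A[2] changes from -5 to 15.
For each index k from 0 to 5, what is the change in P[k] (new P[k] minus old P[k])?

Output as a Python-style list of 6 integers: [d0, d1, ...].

Answer: [0, 0, 20, 20, 20, 20]

Derivation:
Element change: A[2] -5 -> 15, delta = 20
For k < 2: P[k] unchanged, delta_P[k] = 0
For k >= 2: P[k] shifts by exactly 20
Delta array: [0, 0, 20, 20, 20, 20]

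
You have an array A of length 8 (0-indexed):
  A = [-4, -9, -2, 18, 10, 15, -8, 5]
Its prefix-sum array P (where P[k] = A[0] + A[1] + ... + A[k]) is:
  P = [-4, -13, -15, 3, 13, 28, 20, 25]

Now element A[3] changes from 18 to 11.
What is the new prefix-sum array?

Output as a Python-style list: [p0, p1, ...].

Answer: [-4, -13, -15, -4, 6, 21, 13, 18]

Derivation:
Change: A[3] 18 -> 11, delta = -7
P[k] for k < 3: unchanged (A[3] not included)
P[k] for k >= 3: shift by delta = -7
  P[0] = -4 + 0 = -4
  P[1] = -13 + 0 = -13
  P[2] = -15 + 0 = -15
  P[3] = 3 + -7 = -4
  P[4] = 13 + -7 = 6
  P[5] = 28 + -7 = 21
  P[6] = 20 + -7 = 13
  P[7] = 25 + -7 = 18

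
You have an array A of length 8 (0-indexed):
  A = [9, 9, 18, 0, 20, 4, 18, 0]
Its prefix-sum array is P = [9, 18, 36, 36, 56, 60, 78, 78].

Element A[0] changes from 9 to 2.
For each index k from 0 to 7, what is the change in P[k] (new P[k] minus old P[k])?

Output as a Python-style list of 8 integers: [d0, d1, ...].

Element change: A[0] 9 -> 2, delta = -7
For k < 0: P[k] unchanged, delta_P[k] = 0
For k >= 0: P[k] shifts by exactly -7
Delta array: [-7, -7, -7, -7, -7, -7, -7, -7]

Answer: [-7, -7, -7, -7, -7, -7, -7, -7]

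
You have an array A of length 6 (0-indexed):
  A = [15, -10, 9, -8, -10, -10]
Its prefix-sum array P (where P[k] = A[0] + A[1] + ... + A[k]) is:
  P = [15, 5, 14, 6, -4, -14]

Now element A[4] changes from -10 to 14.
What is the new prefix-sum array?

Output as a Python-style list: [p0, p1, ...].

Answer: [15, 5, 14, 6, 20, 10]

Derivation:
Change: A[4] -10 -> 14, delta = 24
P[k] for k < 4: unchanged (A[4] not included)
P[k] for k >= 4: shift by delta = 24
  P[0] = 15 + 0 = 15
  P[1] = 5 + 0 = 5
  P[2] = 14 + 0 = 14
  P[3] = 6 + 0 = 6
  P[4] = -4 + 24 = 20
  P[5] = -14 + 24 = 10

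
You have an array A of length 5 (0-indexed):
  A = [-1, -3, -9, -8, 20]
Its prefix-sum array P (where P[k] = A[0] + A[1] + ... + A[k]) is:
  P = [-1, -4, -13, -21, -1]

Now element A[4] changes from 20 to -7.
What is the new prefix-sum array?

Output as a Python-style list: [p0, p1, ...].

Change: A[4] 20 -> -7, delta = -27
P[k] for k < 4: unchanged (A[4] not included)
P[k] for k >= 4: shift by delta = -27
  P[0] = -1 + 0 = -1
  P[1] = -4 + 0 = -4
  P[2] = -13 + 0 = -13
  P[3] = -21 + 0 = -21
  P[4] = -1 + -27 = -28

Answer: [-1, -4, -13, -21, -28]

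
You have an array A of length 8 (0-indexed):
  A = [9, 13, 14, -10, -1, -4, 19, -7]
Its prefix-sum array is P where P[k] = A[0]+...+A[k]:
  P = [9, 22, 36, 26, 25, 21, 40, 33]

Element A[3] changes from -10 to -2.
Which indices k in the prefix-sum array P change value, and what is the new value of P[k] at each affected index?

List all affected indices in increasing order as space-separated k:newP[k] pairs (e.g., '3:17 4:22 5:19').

P[k] = A[0] + ... + A[k]
P[k] includes A[3] iff k >= 3
Affected indices: 3, 4, ..., 7; delta = 8
  P[3]: 26 + 8 = 34
  P[4]: 25 + 8 = 33
  P[5]: 21 + 8 = 29
  P[6]: 40 + 8 = 48
  P[7]: 33 + 8 = 41

Answer: 3:34 4:33 5:29 6:48 7:41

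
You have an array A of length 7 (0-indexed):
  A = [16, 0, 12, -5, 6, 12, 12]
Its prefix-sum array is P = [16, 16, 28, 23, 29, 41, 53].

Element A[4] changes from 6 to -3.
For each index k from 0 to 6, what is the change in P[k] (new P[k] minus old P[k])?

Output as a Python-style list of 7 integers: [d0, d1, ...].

Element change: A[4] 6 -> -3, delta = -9
For k < 4: P[k] unchanged, delta_P[k] = 0
For k >= 4: P[k] shifts by exactly -9
Delta array: [0, 0, 0, 0, -9, -9, -9]

Answer: [0, 0, 0, 0, -9, -9, -9]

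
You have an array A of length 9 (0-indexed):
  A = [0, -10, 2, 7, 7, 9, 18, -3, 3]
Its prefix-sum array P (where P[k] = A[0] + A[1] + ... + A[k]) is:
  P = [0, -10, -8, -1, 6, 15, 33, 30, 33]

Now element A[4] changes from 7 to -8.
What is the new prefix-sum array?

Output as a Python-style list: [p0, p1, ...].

Answer: [0, -10, -8, -1, -9, 0, 18, 15, 18]

Derivation:
Change: A[4] 7 -> -8, delta = -15
P[k] for k < 4: unchanged (A[4] not included)
P[k] for k >= 4: shift by delta = -15
  P[0] = 0 + 0 = 0
  P[1] = -10 + 0 = -10
  P[2] = -8 + 0 = -8
  P[3] = -1 + 0 = -1
  P[4] = 6 + -15 = -9
  P[5] = 15 + -15 = 0
  P[6] = 33 + -15 = 18
  P[7] = 30 + -15 = 15
  P[8] = 33 + -15 = 18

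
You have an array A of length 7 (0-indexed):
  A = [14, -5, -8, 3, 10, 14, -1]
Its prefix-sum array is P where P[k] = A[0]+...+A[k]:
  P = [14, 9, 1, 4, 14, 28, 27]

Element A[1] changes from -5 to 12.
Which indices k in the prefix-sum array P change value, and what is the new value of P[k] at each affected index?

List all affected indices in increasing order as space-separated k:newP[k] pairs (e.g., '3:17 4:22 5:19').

P[k] = A[0] + ... + A[k]
P[k] includes A[1] iff k >= 1
Affected indices: 1, 2, ..., 6; delta = 17
  P[1]: 9 + 17 = 26
  P[2]: 1 + 17 = 18
  P[3]: 4 + 17 = 21
  P[4]: 14 + 17 = 31
  P[5]: 28 + 17 = 45
  P[6]: 27 + 17 = 44

Answer: 1:26 2:18 3:21 4:31 5:45 6:44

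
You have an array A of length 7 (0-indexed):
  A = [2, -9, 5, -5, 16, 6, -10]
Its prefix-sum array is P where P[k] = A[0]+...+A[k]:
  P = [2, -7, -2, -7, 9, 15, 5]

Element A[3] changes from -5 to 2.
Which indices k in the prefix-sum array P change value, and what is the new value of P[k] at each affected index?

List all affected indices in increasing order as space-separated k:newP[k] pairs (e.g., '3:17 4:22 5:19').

P[k] = A[0] + ... + A[k]
P[k] includes A[3] iff k >= 3
Affected indices: 3, 4, ..., 6; delta = 7
  P[3]: -7 + 7 = 0
  P[4]: 9 + 7 = 16
  P[5]: 15 + 7 = 22
  P[6]: 5 + 7 = 12

Answer: 3:0 4:16 5:22 6:12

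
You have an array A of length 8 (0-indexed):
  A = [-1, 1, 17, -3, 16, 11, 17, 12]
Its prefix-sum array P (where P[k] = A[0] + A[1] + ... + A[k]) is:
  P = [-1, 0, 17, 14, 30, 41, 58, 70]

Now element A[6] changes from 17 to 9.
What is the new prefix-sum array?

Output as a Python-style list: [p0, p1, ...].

Answer: [-1, 0, 17, 14, 30, 41, 50, 62]

Derivation:
Change: A[6] 17 -> 9, delta = -8
P[k] for k < 6: unchanged (A[6] not included)
P[k] for k >= 6: shift by delta = -8
  P[0] = -1 + 0 = -1
  P[1] = 0 + 0 = 0
  P[2] = 17 + 0 = 17
  P[3] = 14 + 0 = 14
  P[4] = 30 + 0 = 30
  P[5] = 41 + 0 = 41
  P[6] = 58 + -8 = 50
  P[7] = 70 + -8 = 62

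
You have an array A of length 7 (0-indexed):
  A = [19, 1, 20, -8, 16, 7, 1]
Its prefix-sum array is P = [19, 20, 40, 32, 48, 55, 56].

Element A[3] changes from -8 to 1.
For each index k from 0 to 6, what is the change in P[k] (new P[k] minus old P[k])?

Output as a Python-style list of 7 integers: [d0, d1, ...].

Answer: [0, 0, 0, 9, 9, 9, 9]

Derivation:
Element change: A[3] -8 -> 1, delta = 9
For k < 3: P[k] unchanged, delta_P[k] = 0
For k >= 3: P[k] shifts by exactly 9
Delta array: [0, 0, 0, 9, 9, 9, 9]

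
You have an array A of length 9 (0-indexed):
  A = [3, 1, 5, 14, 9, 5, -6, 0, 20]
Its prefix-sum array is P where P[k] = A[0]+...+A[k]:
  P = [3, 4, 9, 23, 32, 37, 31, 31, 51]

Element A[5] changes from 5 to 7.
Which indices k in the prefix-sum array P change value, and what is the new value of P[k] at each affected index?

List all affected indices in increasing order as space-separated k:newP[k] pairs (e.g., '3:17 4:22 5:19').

P[k] = A[0] + ... + A[k]
P[k] includes A[5] iff k >= 5
Affected indices: 5, 6, ..., 8; delta = 2
  P[5]: 37 + 2 = 39
  P[6]: 31 + 2 = 33
  P[7]: 31 + 2 = 33
  P[8]: 51 + 2 = 53

Answer: 5:39 6:33 7:33 8:53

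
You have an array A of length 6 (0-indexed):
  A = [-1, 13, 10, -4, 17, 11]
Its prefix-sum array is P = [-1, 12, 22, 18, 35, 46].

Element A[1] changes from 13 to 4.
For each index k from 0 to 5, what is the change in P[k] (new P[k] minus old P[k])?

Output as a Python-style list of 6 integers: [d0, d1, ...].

Element change: A[1] 13 -> 4, delta = -9
For k < 1: P[k] unchanged, delta_P[k] = 0
For k >= 1: P[k] shifts by exactly -9
Delta array: [0, -9, -9, -9, -9, -9]

Answer: [0, -9, -9, -9, -9, -9]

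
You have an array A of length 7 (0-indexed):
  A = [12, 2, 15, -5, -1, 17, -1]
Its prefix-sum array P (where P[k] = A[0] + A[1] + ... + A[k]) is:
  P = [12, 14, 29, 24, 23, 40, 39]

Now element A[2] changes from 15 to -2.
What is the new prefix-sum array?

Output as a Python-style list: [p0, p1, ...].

Answer: [12, 14, 12, 7, 6, 23, 22]

Derivation:
Change: A[2] 15 -> -2, delta = -17
P[k] for k < 2: unchanged (A[2] not included)
P[k] for k >= 2: shift by delta = -17
  P[0] = 12 + 0 = 12
  P[1] = 14 + 0 = 14
  P[2] = 29 + -17 = 12
  P[3] = 24 + -17 = 7
  P[4] = 23 + -17 = 6
  P[5] = 40 + -17 = 23
  P[6] = 39 + -17 = 22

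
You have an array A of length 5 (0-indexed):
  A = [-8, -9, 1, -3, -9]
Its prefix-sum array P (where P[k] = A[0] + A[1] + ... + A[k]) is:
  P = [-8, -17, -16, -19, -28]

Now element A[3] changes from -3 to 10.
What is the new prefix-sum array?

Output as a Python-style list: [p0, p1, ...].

Answer: [-8, -17, -16, -6, -15]

Derivation:
Change: A[3] -3 -> 10, delta = 13
P[k] for k < 3: unchanged (A[3] not included)
P[k] for k >= 3: shift by delta = 13
  P[0] = -8 + 0 = -8
  P[1] = -17 + 0 = -17
  P[2] = -16 + 0 = -16
  P[3] = -19 + 13 = -6
  P[4] = -28 + 13 = -15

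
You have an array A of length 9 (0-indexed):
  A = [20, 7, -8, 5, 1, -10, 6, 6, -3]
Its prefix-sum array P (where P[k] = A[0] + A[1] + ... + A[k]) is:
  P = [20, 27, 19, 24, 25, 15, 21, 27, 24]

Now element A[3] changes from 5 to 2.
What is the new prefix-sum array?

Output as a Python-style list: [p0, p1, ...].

Change: A[3] 5 -> 2, delta = -3
P[k] for k < 3: unchanged (A[3] not included)
P[k] for k >= 3: shift by delta = -3
  P[0] = 20 + 0 = 20
  P[1] = 27 + 0 = 27
  P[2] = 19 + 0 = 19
  P[3] = 24 + -3 = 21
  P[4] = 25 + -3 = 22
  P[5] = 15 + -3 = 12
  P[6] = 21 + -3 = 18
  P[7] = 27 + -3 = 24
  P[8] = 24 + -3 = 21

Answer: [20, 27, 19, 21, 22, 12, 18, 24, 21]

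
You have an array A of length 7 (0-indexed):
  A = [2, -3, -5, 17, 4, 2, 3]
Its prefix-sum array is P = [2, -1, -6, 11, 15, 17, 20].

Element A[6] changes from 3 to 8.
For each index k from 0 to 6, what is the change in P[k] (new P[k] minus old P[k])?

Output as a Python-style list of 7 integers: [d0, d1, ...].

Answer: [0, 0, 0, 0, 0, 0, 5]

Derivation:
Element change: A[6] 3 -> 8, delta = 5
For k < 6: P[k] unchanged, delta_P[k] = 0
For k >= 6: P[k] shifts by exactly 5
Delta array: [0, 0, 0, 0, 0, 0, 5]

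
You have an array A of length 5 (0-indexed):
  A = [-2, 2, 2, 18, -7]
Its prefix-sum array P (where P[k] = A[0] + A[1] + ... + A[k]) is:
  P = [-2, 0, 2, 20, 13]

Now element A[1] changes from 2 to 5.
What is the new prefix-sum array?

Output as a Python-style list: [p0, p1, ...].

Change: A[1] 2 -> 5, delta = 3
P[k] for k < 1: unchanged (A[1] not included)
P[k] for k >= 1: shift by delta = 3
  P[0] = -2 + 0 = -2
  P[1] = 0 + 3 = 3
  P[2] = 2 + 3 = 5
  P[3] = 20 + 3 = 23
  P[4] = 13 + 3 = 16

Answer: [-2, 3, 5, 23, 16]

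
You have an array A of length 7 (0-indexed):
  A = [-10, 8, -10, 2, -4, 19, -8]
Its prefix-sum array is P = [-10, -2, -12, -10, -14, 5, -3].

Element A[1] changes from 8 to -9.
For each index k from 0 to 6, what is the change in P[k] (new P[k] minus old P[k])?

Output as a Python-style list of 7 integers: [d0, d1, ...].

Element change: A[1] 8 -> -9, delta = -17
For k < 1: P[k] unchanged, delta_P[k] = 0
For k >= 1: P[k] shifts by exactly -17
Delta array: [0, -17, -17, -17, -17, -17, -17]

Answer: [0, -17, -17, -17, -17, -17, -17]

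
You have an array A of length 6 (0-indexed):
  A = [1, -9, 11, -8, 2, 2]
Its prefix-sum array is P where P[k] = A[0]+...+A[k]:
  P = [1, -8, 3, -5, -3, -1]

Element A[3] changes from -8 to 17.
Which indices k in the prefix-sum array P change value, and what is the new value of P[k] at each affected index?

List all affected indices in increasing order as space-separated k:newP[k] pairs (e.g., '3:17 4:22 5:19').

Answer: 3:20 4:22 5:24

Derivation:
P[k] = A[0] + ... + A[k]
P[k] includes A[3] iff k >= 3
Affected indices: 3, 4, ..., 5; delta = 25
  P[3]: -5 + 25 = 20
  P[4]: -3 + 25 = 22
  P[5]: -1 + 25 = 24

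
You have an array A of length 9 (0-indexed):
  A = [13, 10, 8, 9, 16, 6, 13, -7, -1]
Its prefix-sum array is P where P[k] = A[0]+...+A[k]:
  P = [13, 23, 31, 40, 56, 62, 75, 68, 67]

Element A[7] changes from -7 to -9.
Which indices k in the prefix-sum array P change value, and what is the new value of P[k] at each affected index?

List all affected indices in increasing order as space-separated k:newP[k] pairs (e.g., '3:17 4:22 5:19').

Answer: 7:66 8:65

Derivation:
P[k] = A[0] + ... + A[k]
P[k] includes A[7] iff k >= 7
Affected indices: 7, 8, ..., 8; delta = -2
  P[7]: 68 + -2 = 66
  P[8]: 67 + -2 = 65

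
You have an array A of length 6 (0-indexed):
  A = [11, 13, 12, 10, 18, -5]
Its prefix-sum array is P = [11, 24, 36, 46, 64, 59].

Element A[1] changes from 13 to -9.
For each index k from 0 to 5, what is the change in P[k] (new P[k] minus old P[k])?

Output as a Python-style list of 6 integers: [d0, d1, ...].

Answer: [0, -22, -22, -22, -22, -22]

Derivation:
Element change: A[1] 13 -> -9, delta = -22
For k < 1: P[k] unchanged, delta_P[k] = 0
For k >= 1: P[k] shifts by exactly -22
Delta array: [0, -22, -22, -22, -22, -22]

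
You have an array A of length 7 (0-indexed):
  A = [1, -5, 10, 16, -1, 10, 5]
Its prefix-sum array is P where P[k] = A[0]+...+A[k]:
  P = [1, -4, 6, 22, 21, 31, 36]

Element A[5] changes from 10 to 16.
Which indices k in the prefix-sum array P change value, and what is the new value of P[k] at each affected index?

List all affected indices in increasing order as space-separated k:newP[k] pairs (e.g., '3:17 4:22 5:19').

Answer: 5:37 6:42

Derivation:
P[k] = A[0] + ... + A[k]
P[k] includes A[5] iff k >= 5
Affected indices: 5, 6, ..., 6; delta = 6
  P[5]: 31 + 6 = 37
  P[6]: 36 + 6 = 42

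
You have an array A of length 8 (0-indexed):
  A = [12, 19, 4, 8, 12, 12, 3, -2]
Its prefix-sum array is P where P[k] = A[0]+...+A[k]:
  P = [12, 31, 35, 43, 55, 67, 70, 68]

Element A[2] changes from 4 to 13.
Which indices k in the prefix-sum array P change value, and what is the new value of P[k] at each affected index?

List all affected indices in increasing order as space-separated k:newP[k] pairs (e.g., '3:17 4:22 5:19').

P[k] = A[0] + ... + A[k]
P[k] includes A[2] iff k >= 2
Affected indices: 2, 3, ..., 7; delta = 9
  P[2]: 35 + 9 = 44
  P[3]: 43 + 9 = 52
  P[4]: 55 + 9 = 64
  P[5]: 67 + 9 = 76
  P[6]: 70 + 9 = 79
  P[7]: 68 + 9 = 77

Answer: 2:44 3:52 4:64 5:76 6:79 7:77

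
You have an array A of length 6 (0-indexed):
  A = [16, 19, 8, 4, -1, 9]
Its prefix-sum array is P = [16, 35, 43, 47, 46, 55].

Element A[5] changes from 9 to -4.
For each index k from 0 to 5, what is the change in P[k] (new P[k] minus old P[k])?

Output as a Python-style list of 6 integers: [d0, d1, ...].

Answer: [0, 0, 0, 0, 0, -13]

Derivation:
Element change: A[5] 9 -> -4, delta = -13
For k < 5: P[k] unchanged, delta_P[k] = 0
For k >= 5: P[k] shifts by exactly -13
Delta array: [0, 0, 0, 0, 0, -13]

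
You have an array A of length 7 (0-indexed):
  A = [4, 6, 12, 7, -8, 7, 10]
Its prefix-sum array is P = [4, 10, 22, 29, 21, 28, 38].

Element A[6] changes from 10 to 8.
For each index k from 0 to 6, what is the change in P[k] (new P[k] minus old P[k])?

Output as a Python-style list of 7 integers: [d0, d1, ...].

Element change: A[6] 10 -> 8, delta = -2
For k < 6: P[k] unchanged, delta_P[k] = 0
For k >= 6: P[k] shifts by exactly -2
Delta array: [0, 0, 0, 0, 0, 0, -2]

Answer: [0, 0, 0, 0, 0, 0, -2]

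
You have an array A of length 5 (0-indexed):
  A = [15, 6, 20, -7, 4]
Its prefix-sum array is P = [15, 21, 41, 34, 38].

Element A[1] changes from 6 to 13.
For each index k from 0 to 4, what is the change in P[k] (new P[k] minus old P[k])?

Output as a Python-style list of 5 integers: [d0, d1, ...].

Answer: [0, 7, 7, 7, 7]

Derivation:
Element change: A[1] 6 -> 13, delta = 7
For k < 1: P[k] unchanged, delta_P[k] = 0
For k >= 1: P[k] shifts by exactly 7
Delta array: [0, 7, 7, 7, 7]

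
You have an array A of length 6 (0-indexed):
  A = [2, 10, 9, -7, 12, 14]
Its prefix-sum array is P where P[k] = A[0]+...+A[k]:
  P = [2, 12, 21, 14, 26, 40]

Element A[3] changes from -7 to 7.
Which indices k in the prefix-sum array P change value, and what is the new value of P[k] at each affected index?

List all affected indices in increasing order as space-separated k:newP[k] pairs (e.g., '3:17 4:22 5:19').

P[k] = A[0] + ... + A[k]
P[k] includes A[3] iff k >= 3
Affected indices: 3, 4, ..., 5; delta = 14
  P[3]: 14 + 14 = 28
  P[4]: 26 + 14 = 40
  P[5]: 40 + 14 = 54

Answer: 3:28 4:40 5:54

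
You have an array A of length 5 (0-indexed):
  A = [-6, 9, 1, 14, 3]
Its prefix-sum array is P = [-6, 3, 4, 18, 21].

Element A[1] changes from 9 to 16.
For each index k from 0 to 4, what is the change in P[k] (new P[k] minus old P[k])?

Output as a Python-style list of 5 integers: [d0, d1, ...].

Element change: A[1] 9 -> 16, delta = 7
For k < 1: P[k] unchanged, delta_P[k] = 0
For k >= 1: P[k] shifts by exactly 7
Delta array: [0, 7, 7, 7, 7]

Answer: [0, 7, 7, 7, 7]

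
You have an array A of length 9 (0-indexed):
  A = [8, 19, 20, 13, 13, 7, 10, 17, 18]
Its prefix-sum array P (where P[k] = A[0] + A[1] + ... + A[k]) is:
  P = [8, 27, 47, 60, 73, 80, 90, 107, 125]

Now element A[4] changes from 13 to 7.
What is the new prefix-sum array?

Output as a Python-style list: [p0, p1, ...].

Answer: [8, 27, 47, 60, 67, 74, 84, 101, 119]

Derivation:
Change: A[4] 13 -> 7, delta = -6
P[k] for k < 4: unchanged (A[4] not included)
P[k] for k >= 4: shift by delta = -6
  P[0] = 8 + 0 = 8
  P[1] = 27 + 0 = 27
  P[2] = 47 + 0 = 47
  P[3] = 60 + 0 = 60
  P[4] = 73 + -6 = 67
  P[5] = 80 + -6 = 74
  P[6] = 90 + -6 = 84
  P[7] = 107 + -6 = 101
  P[8] = 125 + -6 = 119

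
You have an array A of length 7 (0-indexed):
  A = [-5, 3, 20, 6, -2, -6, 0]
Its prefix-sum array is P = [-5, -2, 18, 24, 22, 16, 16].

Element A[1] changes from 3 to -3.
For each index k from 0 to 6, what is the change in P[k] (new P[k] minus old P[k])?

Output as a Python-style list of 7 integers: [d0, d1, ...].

Element change: A[1] 3 -> -3, delta = -6
For k < 1: P[k] unchanged, delta_P[k] = 0
For k >= 1: P[k] shifts by exactly -6
Delta array: [0, -6, -6, -6, -6, -6, -6]

Answer: [0, -6, -6, -6, -6, -6, -6]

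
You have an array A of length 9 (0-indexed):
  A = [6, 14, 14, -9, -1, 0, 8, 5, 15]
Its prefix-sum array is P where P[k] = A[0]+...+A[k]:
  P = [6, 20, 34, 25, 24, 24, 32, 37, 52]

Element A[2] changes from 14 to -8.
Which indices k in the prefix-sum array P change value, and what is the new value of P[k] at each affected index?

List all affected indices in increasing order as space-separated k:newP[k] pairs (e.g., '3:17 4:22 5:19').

Answer: 2:12 3:3 4:2 5:2 6:10 7:15 8:30

Derivation:
P[k] = A[0] + ... + A[k]
P[k] includes A[2] iff k >= 2
Affected indices: 2, 3, ..., 8; delta = -22
  P[2]: 34 + -22 = 12
  P[3]: 25 + -22 = 3
  P[4]: 24 + -22 = 2
  P[5]: 24 + -22 = 2
  P[6]: 32 + -22 = 10
  P[7]: 37 + -22 = 15
  P[8]: 52 + -22 = 30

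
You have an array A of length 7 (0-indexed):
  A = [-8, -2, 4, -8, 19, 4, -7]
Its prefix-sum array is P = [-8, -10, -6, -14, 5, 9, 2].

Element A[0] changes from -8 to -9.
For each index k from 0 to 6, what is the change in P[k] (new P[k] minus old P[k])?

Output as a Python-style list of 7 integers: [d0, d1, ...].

Answer: [-1, -1, -1, -1, -1, -1, -1]

Derivation:
Element change: A[0] -8 -> -9, delta = -1
For k < 0: P[k] unchanged, delta_P[k] = 0
For k >= 0: P[k] shifts by exactly -1
Delta array: [-1, -1, -1, -1, -1, -1, -1]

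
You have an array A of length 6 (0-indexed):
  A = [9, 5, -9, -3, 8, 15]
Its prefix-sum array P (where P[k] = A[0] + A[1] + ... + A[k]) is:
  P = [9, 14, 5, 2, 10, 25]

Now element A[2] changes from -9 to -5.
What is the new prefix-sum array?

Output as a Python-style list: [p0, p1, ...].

Answer: [9, 14, 9, 6, 14, 29]

Derivation:
Change: A[2] -9 -> -5, delta = 4
P[k] for k < 2: unchanged (A[2] not included)
P[k] for k >= 2: shift by delta = 4
  P[0] = 9 + 0 = 9
  P[1] = 14 + 0 = 14
  P[2] = 5 + 4 = 9
  P[3] = 2 + 4 = 6
  P[4] = 10 + 4 = 14
  P[5] = 25 + 4 = 29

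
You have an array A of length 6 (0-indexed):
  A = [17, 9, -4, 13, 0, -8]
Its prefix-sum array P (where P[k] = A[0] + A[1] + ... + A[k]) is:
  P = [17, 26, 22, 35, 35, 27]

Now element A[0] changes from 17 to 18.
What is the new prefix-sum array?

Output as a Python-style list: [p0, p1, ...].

Answer: [18, 27, 23, 36, 36, 28]

Derivation:
Change: A[0] 17 -> 18, delta = 1
P[k] for k < 0: unchanged (A[0] not included)
P[k] for k >= 0: shift by delta = 1
  P[0] = 17 + 1 = 18
  P[1] = 26 + 1 = 27
  P[2] = 22 + 1 = 23
  P[3] = 35 + 1 = 36
  P[4] = 35 + 1 = 36
  P[5] = 27 + 1 = 28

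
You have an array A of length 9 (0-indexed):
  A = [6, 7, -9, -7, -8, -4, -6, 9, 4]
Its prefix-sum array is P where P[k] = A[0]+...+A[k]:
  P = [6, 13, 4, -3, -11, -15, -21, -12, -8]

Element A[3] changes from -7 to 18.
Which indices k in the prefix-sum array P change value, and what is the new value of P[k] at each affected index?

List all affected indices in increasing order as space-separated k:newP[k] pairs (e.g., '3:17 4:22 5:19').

P[k] = A[0] + ... + A[k]
P[k] includes A[3] iff k >= 3
Affected indices: 3, 4, ..., 8; delta = 25
  P[3]: -3 + 25 = 22
  P[4]: -11 + 25 = 14
  P[5]: -15 + 25 = 10
  P[6]: -21 + 25 = 4
  P[7]: -12 + 25 = 13
  P[8]: -8 + 25 = 17

Answer: 3:22 4:14 5:10 6:4 7:13 8:17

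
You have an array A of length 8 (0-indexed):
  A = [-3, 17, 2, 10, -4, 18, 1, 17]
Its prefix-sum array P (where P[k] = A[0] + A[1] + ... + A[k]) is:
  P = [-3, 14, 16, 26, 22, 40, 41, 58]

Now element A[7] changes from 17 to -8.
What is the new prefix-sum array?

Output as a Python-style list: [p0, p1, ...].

Change: A[7] 17 -> -8, delta = -25
P[k] for k < 7: unchanged (A[7] not included)
P[k] for k >= 7: shift by delta = -25
  P[0] = -3 + 0 = -3
  P[1] = 14 + 0 = 14
  P[2] = 16 + 0 = 16
  P[3] = 26 + 0 = 26
  P[4] = 22 + 0 = 22
  P[5] = 40 + 0 = 40
  P[6] = 41 + 0 = 41
  P[7] = 58 + -25 = 33

Answer: [-3, 14, 16, 26, 22, 40, 41, 33]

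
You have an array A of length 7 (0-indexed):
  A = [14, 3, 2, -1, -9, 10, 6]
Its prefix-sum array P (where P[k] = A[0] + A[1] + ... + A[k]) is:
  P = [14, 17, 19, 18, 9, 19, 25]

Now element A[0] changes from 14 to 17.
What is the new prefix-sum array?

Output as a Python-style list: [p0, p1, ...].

Answer: [17, 20, 22, 21, 12, 22, 28]

Derivation:
Change: A[0] 14 -> 17, delta = 3
P[k] for k < 0: unchanged (A[0] not included)
P[k] for k >= 0: shift by delta = 3
  P[0] = 14 + 3 = 17
  P[1] = 17 + 3 = 20
  P[2] = 19 + 3 = 22
  P[3] = 18 + 3 = 21
  P[4] = 9 + 3 = 12
  P[5] = 19 + 3 = 22
  P[6] = 25 + 3 = 28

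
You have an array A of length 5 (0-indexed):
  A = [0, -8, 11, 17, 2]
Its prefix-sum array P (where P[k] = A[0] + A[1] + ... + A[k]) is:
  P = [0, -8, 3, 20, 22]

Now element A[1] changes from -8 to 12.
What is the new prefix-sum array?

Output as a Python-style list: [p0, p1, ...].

Change: A[1] -8 -> 12, delta = 20
P[k] for k < 1: unchanged (A[1] not included)
P[k] for k >= 1: shift by delta = 20
  P[0] = 0 + 0 = 0
  P[1] = -8 + 20 = 12
  P[2] = 3 + 20 = 23
  P[3] = 20 + 20 = 40
  P[4] = 22 + 20 = 42

Answer: [0, 12, 23, 40, 42]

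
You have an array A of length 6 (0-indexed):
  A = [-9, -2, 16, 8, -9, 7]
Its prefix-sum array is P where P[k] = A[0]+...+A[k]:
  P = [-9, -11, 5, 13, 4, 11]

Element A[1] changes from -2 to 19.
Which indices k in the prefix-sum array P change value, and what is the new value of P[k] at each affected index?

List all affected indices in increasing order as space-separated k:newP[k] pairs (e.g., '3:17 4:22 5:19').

Answer: 1:10 2:26 3:34 4:25 5:32

Derivation:
P[k] = A[0] + ... + A[k]
P[k] includes A[1] iff k >= 1
Affected indices: 1, 2, ..., 5; delta = 21
  P[1]: -11 + 21 = 10
  P[2]: 5 + 21 = 26
  P[3]: 13 + 21 = 34
  P[4]: 4 + 21 = 25
  P[5]: 11 + 21 = 32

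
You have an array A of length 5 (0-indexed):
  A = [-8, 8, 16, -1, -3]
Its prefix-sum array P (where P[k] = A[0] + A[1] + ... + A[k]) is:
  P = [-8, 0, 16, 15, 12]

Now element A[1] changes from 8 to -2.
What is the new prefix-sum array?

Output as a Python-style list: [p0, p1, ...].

Answer: [-8, -10, 6, 5, 2]

Derivation:
Change: A[1] 8 -> -2, delta = -10
P[k] for k < 1: unchanged (A[1] not included)
P[k] for k >= 1: shift by delta = -10
  P[0] = -8 + 0 = -8
  P[1] = 0 + -10 = -10
  P[2] = 16 + -10 = 6
  P[3] = 15 + -10 = 5
  P[4] = 12 + -10 = 2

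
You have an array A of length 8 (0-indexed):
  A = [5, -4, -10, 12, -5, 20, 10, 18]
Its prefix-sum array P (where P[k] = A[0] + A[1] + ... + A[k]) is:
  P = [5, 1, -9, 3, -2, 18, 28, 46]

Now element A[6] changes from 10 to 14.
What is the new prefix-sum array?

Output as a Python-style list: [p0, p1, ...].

Change: A[6] 10 -> 14, delta = 4
P[k] for k < 6: unchanged (A[6] not included)
P[k] for k >= 6: shift by delta = 4
  P[0] = 5 + 0 = 5
  P[1] = 1 + 0 = 1
  P[2] = -9 + 0 = -9
  P[3] = 3 + 0 = 3
  P[4] = -2 + 0 = -2
  P[5] = 18 + 0 = 18
  P[6] = 28 + 4 = 32
  P[7] = 46 + 4 = 50

Answer: [5, 1, -9, 3, -2, 18, 32, 50]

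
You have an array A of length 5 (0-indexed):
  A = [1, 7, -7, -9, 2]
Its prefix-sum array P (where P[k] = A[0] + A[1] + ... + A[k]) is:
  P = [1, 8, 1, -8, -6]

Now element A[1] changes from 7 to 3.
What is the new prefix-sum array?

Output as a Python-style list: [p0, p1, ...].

Change: A[1] 7 -> 3, delta = -4
P[k] for k < 1: unchanged (A[1] not included)
P[k] for k >= 1: shift by delta = -4
  P[0] = 1 + 0 = 1
  P[1] = 8 + -4 = 4
  P[2] = 1 + -4 = -3
  P[3] = -8 + -4 = -12
  P[4] = -6 + -4 = -10

Answer: [1, 4, -3, -12, -10]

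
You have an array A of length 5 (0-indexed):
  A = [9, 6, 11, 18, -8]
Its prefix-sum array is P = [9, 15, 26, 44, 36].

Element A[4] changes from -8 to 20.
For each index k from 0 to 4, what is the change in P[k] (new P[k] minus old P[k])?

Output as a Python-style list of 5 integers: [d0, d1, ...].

Element change: A[4] -8 -> 20, delta = 28
For k < 4: P[k] unchanged, delta_P[k] = 0
For k >= 4: P[k] shifts by exactly 28
Delta array: [0, 0, 0, 0, 28]

Answer: [0, 0, 0, 0, 28]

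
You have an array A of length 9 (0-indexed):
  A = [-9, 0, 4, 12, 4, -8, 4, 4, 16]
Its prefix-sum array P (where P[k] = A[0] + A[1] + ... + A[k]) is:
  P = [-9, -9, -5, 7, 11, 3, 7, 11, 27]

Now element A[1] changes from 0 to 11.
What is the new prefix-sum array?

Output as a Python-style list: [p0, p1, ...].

Change: A[1] 0 -> 11, delta = 11
P[k] for k < 1: unchanged (A[1] not included)
P[k] for k >= 1: shift by delta = 11
  P[0] = -9 + 0 = -9
  P[1] = -9 + 11 = 2
  P[2] = -5 + 11 = 6
  P[3] = 7 + 11 = 18
  P[4] = 11 + 11 = 22
  P[5] = 3 + 11 = 14
  P[6] = 7 + 11 = 18
  P[7] = 11 + 11 = 22
  P[8] = 27 + 11 = 38

Answer: [-9, 2, 6, 18, 22, 14, 18, 22, 38]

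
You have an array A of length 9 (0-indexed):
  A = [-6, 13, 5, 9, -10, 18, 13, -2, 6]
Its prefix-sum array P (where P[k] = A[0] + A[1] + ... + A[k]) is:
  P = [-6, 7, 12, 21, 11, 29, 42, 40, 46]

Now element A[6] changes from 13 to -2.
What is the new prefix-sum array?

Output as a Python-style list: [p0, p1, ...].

Change: A[6] 13 -> -2, delta = -15
P[k] for k < 6: unchanged (A[6] not included)
P[k] for k >= 6: shift by delta = -15
  P[0] = -6 + 0 = -6
  P[1] = 7 + 0 = 7
  P[2] = 12 + 0 = 12
  P[3] = 21 + 0 = 21
  P[4] = 11 + 0 = 11
  P[5] = 29 + 0 = 29
  P[6] = 42 + -15 = 27
  P[7] = 40 + -15 = 25
  P[8] = 46 + -15 = 31

Answer: [-6, 7, 12, 21, 11, 29, 27, 25, 31]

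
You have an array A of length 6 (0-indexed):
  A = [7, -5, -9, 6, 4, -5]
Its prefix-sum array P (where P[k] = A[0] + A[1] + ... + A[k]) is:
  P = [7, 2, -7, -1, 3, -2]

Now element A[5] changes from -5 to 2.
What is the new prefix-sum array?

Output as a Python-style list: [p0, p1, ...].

Answer: [7, 2, -7, -1, 3, 5]

Derivation:
Change: A[5] -5 -> 2, delta = 7
P[k] for k < 5: unchanged (A[5] not included)
P[k] for k >= 5: shift by delta = 7
  P[0] = 7 + 0 = 7
  P[1] = 2 + 0 = 2
  P[2] = -7 + 0 = -7
  P[3] = -1 + 0 = -1
  P[4] = 3 + 0 = 3
  P[5] = -2 + 7 = 5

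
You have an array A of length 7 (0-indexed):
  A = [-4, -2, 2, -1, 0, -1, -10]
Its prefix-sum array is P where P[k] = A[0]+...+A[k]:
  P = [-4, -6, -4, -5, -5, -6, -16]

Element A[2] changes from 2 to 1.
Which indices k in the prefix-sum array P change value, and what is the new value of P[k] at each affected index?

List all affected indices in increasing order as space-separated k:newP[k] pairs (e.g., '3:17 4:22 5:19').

P[k] = A[0] + ... + A[k]
P[k] includes A[2] iff k >= 2
Affected indices: 2, 3, ..., 6; delta = -1
  P[2]: -4 + -1 = -5
  P[3]: -5 + -1 = -6
  P[4]: -5 + -1 = -6
  P[5]: -6 + -1 = -7
  P[6]: -16 + -1 = -17

Answer: 2:-5 3:-6 4:-6 5:-7 6:-17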